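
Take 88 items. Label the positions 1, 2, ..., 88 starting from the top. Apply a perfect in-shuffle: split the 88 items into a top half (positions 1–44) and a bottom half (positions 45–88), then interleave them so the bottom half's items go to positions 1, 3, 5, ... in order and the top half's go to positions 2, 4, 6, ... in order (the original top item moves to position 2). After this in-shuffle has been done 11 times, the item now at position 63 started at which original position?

Work backwards from position 63, undoing one in-shuffle at a time:
63 ← 76 ← 38 ← 19 ← 54 ← 27 ← 58 ← 29 ← 59 ← 74 ← 37 ← 63
So the item now at position 63 started at position 63.

63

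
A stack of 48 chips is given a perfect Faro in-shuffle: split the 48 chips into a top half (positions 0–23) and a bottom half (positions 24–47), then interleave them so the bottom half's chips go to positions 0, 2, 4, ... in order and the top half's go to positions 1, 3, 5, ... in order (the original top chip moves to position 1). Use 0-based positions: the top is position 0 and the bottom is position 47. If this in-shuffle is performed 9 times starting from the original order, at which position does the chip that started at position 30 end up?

44

Track the chip's position through each in-shuffle:
30 → 12 → 25 → 2 → 5 → 11 → 23 → 47 → 46 → 44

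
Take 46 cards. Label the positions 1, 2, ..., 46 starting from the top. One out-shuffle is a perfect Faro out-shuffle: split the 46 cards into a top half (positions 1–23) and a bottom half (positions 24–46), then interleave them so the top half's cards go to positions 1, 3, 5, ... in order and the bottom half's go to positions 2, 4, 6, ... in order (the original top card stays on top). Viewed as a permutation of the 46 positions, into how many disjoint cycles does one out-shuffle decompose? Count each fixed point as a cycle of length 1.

Trace each unvisited position around until it returns:
(1) (2 3 5 9 17 33 ... len 12) (4 7 13 25) (6 11 21 41 36 26) (8 15 29 12 23 45 ... len 12) (10 19 37 28) (16 31) (22 43 40 34) ... plus 1 more
9 cycles in total.

9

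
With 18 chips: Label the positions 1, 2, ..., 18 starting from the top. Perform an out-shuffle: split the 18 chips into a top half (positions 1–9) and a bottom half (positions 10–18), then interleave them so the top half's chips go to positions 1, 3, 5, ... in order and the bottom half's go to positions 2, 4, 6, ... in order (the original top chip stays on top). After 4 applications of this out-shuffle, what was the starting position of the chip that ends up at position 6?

13

Work backwards from position 6, undoing one out-shuffle at a time:
6 ← 12 ← 15 ← 8 ← 13
So the chip now at position 6 started at position 13.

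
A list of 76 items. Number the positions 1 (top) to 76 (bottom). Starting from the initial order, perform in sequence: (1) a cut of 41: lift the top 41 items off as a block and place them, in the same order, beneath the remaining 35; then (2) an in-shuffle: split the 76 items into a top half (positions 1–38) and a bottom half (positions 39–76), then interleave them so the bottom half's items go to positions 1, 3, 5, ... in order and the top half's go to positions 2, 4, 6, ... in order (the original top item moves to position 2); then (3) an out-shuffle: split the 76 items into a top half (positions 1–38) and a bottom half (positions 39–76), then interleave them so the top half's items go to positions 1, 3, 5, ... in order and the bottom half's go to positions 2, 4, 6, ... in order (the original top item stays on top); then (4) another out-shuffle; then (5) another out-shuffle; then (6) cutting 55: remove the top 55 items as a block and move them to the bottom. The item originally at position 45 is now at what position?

2

Track the item from position 45 forward through each operation:
  after op 1 (cut 41): 45 → 4
  after op 2 (in-shuffle): 4 → 8
  after op 3 (out-shuffle): 8 → 15
  after op 4 (out-shuffle): 15 → 29
  after op 5 (out-shuffle): 29 → 57
  after op 6 (cut 55): 57 → 2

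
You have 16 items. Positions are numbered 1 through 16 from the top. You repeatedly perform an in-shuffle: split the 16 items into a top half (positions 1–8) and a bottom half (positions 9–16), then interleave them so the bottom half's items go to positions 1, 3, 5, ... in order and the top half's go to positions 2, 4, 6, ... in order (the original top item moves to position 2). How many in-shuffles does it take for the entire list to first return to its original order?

8

The in-shuffle permutes the 16 positions with cycle lengths [8, 8].
Every item is home exactly when every cycle has completed a whole number of laps, i.e. after lcm(8) = 8 in-shuffles.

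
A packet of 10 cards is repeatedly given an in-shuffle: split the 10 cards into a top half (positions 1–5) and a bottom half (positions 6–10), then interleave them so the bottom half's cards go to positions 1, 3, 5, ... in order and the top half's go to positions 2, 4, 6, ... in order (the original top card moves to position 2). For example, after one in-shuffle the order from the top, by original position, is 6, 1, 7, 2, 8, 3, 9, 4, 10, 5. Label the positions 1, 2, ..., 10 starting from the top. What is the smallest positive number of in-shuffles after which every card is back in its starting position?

The in-shuffle permutes the 10 positions with cycle lengths [10].
Every card is home exactly when every cycle has completed a whole number of laps, i.e. after lcm(10) = 10 in-shuffles.

10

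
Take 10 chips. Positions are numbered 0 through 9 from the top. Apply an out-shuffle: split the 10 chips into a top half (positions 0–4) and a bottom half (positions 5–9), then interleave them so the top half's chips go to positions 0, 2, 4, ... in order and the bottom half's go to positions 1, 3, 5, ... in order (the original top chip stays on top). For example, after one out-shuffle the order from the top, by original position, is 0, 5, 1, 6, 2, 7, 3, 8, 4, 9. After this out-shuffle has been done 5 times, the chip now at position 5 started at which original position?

Work backwards from position 5, undoing one out-shuffle at a time:
5 ← 7 ← 8 ← 4 ← 2 ← 1
So the chip now at position 5 started at position 1.

1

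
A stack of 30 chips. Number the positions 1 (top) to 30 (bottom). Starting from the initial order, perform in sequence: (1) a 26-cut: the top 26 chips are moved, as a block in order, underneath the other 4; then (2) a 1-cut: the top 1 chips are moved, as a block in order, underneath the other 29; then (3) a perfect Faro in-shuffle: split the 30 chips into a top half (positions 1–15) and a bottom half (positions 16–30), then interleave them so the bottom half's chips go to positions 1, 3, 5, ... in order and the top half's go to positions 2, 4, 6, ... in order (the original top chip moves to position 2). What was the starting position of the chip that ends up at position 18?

6

Undo the operations in reverse order, starting from position 18:
  undo op 3 (in-shuffle, from top half): 18 ← 9
  undo op 2 (cut 1): 9 ← 10
  undo op 1 (cut 26): 10 ← 6
So the chip at position 18 came from original position 6.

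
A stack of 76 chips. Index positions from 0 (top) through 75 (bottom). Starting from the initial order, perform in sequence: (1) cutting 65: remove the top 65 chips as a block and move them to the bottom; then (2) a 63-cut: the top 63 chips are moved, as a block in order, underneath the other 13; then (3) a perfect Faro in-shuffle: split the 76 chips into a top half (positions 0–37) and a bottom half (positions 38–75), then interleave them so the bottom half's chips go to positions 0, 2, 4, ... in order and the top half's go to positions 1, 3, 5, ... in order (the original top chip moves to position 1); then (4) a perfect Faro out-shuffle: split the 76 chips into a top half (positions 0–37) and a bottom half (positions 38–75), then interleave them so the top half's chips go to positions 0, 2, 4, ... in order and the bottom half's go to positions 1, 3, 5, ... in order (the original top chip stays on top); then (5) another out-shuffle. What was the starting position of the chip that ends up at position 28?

55

Undo the operations in reverse order, starting from position 28:
  undo op 5 (out-shuffle, from top half): 28 ← 14
  undo op 4 (out-shuffle, from top half): 14 ← 7
  undo op 3 (in-shuffle, from top half): 7 ← 3
  undo op 2 (cut 63): 3 ← 66
  undo op 1 (cut 65): 66 ← 55
So the chip at position 28 came from original position 55.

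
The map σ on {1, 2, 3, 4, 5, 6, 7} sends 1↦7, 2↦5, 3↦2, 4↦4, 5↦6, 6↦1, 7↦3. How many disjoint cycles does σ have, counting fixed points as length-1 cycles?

Cycle decomposition: (1 7 3 2 5 6) (4).
2 cycles.

2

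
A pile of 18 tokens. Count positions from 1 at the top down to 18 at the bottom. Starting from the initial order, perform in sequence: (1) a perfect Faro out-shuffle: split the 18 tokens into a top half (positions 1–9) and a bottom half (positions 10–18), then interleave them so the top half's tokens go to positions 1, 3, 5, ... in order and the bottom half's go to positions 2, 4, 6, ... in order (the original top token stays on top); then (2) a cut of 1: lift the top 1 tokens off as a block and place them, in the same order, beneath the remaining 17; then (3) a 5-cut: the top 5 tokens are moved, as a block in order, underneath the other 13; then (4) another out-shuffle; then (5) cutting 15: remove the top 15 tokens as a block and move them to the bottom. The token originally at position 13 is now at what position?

Track the token from position 13 forward through each operation:
  after op 1 (out-shuffle): 13 → 8
  after op 2 (cut 1): 8 → 7
  after op 3 (cut 5): 7 → 2
  after op 4 (out-shuffle): 2 → 3
  after op 5 (cut 15): 3 → 6

6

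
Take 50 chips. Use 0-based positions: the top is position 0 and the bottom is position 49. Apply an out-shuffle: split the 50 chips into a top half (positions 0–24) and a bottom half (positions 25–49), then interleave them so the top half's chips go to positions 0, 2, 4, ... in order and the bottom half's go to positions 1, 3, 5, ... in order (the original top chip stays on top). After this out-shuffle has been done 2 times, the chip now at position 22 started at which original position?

Work backwards from position 22, undoing one out-shuffle at a time:
22 ← 11 ← 30
So the chip now at position 22 started at position 30.

30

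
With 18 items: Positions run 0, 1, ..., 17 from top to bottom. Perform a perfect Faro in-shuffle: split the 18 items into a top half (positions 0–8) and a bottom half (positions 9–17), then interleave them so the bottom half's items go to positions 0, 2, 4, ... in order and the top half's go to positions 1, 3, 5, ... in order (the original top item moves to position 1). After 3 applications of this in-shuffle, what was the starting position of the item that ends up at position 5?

Work backwards from position 5, undoing one in-shuffle at a time:
5 ← 2 ← 10 ← 14
So the item now at position 5 started at position 14.

14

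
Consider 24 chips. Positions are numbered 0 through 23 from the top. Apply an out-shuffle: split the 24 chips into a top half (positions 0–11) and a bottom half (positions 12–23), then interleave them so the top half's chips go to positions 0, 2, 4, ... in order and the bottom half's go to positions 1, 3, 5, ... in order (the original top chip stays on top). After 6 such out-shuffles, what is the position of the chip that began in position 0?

Position 0 is a fixed point of every out-shuffle, so the chip never moves.

0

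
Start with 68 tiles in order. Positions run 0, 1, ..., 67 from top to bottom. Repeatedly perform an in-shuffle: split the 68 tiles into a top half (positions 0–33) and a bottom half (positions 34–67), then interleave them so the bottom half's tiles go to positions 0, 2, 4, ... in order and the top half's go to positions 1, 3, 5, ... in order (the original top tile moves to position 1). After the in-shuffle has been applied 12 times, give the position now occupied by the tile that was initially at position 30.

Track the tile's position through each in-shuffle:
30 → 61 → 54 → 40 → 12 → 25 → 51 → 34 → 0 → 1 → 3 → 7 → 15

15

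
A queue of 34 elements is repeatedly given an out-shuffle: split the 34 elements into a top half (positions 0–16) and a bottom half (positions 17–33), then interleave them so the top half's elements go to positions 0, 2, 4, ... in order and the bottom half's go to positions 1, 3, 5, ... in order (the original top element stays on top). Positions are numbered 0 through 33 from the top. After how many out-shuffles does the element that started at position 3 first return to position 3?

10

Follow position 3 under repeated out-shuffles:
3 → 6 → 12 → 24 → 15 → 30 → 27 → 21 → 9 → 18 → 3
It first returns after 10 out-shuffles.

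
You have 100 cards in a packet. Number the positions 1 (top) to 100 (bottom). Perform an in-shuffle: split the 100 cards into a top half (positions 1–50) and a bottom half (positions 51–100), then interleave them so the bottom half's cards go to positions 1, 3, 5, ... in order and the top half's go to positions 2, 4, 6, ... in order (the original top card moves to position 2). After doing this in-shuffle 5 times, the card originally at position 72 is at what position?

82

Track the card's position through each in-shuffle:
72 → 43 → 86 → 71 → 41 → 82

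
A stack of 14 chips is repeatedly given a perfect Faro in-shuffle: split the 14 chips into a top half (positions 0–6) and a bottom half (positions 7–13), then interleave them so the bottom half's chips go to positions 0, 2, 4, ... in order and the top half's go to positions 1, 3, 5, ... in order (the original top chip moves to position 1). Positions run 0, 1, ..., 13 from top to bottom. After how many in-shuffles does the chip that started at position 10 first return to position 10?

Follow position 10 under repeated in-shuffles:
10 → 6 → 13 → 12 → 10
It first returns after 4 in-shuffles.

4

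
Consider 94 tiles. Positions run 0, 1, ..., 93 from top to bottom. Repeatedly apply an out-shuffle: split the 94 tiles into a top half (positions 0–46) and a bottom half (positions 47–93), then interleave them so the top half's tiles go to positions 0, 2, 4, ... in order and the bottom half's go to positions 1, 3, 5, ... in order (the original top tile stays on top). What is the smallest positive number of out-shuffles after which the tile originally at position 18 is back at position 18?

Follow position 18 under repeated out-shuffles:
18 → 36 → 72 → 51 → 9 → 18
It first returns after 5 out-shuffles.

5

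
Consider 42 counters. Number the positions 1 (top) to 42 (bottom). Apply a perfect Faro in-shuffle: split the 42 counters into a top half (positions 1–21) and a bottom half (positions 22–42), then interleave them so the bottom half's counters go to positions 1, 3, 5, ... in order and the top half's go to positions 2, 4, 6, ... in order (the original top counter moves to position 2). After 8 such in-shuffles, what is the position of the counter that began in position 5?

33

Track the counter's position through each in-shuffle:
5 → 10 → 20 → 40 → 37 → 31 → 19 → 38 → 33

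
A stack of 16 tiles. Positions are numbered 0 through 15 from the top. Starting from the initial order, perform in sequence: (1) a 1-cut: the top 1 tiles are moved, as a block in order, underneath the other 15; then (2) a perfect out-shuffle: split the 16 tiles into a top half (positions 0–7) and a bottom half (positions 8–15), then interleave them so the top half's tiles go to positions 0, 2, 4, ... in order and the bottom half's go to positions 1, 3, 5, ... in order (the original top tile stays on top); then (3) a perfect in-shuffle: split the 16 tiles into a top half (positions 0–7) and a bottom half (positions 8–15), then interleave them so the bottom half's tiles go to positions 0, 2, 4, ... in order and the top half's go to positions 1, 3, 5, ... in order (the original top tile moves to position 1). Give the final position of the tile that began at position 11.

11

Track the tile from position 11 forward through each operation:
  after op 1 (cut 1): 11 → 10
  after op 2 (out-shuffle): 10 → 5
  after op 3 (in-shuffle): 5 → 11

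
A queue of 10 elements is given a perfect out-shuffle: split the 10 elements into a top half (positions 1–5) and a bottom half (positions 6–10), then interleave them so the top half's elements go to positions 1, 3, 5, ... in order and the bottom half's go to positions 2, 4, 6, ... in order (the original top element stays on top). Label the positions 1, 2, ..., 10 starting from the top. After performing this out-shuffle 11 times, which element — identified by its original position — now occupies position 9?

8

Work backwards from position 9, undoing one out-shuffle at a time:
9 ← 5 ← 3 ← 2 ← 6 ← 8 ← 9 ← 5 ← 3 ← 2 ← 6 ← 8
So the element now at position 9 started at position 8.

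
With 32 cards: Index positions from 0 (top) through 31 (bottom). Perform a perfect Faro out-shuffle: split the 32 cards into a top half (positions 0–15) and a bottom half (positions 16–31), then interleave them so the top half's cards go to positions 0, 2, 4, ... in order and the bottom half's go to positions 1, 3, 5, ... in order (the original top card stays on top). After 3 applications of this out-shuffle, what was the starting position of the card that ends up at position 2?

8

Work backwards from position 2, undoing one out-shuffle at a time:
2 ← 1 ← 16 ← 8
So the card now at position 2 started at position 8.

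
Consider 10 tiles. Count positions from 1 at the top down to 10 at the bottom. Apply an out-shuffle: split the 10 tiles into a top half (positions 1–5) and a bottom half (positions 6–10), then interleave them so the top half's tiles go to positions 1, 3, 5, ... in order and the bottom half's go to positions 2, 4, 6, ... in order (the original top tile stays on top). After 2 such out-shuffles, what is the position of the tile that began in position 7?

7

Track the tile's position through each out-shuffle:
7 → 4 → 7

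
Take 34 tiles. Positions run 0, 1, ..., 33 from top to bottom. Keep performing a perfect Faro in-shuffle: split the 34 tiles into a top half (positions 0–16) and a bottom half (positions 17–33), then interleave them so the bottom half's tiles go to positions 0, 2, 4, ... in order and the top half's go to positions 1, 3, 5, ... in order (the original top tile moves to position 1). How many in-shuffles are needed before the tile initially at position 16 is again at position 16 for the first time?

Follow position 16 under repeated in-shuffles:
16 → 33 → 32 → 30 → 26 → 18 → 2 → 5 → 11 → 23 → 12 → 25 → 16
It first returns after 12 in-shuffles.

12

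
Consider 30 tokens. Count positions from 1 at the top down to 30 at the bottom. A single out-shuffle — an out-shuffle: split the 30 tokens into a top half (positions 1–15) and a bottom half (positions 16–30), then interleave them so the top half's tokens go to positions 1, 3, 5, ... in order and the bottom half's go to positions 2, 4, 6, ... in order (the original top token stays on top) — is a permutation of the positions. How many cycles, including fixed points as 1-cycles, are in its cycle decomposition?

Trace each unvisited position around until it returns:
(1) (2 3 5 9 17 4 ... len 28) (30)
3 cycles in total.

3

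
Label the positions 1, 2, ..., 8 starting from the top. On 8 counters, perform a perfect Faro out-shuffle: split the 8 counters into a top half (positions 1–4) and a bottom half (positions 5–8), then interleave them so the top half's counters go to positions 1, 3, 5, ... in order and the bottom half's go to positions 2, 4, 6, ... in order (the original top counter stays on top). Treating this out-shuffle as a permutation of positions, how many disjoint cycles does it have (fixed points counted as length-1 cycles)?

Trace each unvisited position around until it returns:
(1) (2 3 5) (4 7 6) (8)
4 cycles in total.

4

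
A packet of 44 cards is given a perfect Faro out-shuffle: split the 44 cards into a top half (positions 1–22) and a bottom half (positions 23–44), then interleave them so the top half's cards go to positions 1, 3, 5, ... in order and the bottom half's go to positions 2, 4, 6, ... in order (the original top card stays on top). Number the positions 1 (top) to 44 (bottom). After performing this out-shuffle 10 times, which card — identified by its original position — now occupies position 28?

3

Work backwards from position 28, undoing one out-shuffle at a time:
28 ← 36 ← 40 ← 42 ← 43 ← 22 ← 33 ← 17 ← 9 ← 5 ← 3
So the card now at position 28 started at position 3.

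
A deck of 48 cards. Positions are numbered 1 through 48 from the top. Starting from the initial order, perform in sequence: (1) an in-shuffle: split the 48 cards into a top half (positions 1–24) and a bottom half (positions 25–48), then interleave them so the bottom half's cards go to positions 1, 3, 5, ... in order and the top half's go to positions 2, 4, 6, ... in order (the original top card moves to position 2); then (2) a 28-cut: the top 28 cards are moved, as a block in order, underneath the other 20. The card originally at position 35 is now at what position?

41

Track the card from position 35 forward through each operation:
  after op 1 (in-shuffle): 35 → 21
  after op 2 (cut 28): 21 → 41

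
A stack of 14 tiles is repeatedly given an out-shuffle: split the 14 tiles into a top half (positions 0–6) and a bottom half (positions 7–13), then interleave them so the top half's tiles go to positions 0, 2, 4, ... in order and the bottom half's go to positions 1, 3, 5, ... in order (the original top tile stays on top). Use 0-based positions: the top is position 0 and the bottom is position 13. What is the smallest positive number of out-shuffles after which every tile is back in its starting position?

12

The out-shuffle permutes the 14 positions with cycle lengths [1, 1, 12].
Every tile is home exactly when every cycle has completed a whole number of laps, i.e. after lcm(1, 12) = 12 out-shuffles.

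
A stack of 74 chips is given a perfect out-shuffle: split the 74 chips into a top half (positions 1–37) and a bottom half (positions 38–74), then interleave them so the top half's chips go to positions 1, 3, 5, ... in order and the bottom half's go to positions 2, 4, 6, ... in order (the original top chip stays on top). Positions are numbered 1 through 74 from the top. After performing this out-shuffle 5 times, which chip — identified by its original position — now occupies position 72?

42

Work backwards from position 72, undoing one out-shuffle at a time:
72 ← 73 ← 37 ← 19 ← 10 ← 42
So the chip now at position 72 started at position 42.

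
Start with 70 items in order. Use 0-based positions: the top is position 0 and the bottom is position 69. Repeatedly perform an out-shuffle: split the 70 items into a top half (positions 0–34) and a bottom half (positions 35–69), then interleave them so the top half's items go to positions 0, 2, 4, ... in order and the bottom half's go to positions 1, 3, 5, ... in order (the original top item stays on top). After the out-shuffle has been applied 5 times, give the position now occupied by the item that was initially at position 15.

Track the item's position through each out-shuffle:
15 → 30 → 60 → 51 → 33 → 66

66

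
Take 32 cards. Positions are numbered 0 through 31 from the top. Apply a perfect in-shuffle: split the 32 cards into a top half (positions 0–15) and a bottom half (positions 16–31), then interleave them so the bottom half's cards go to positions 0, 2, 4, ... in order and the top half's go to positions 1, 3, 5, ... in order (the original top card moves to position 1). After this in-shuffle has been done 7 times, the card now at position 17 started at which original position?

11

Work backwards from position 17, undoing one in-shuffle at a time:
17 ← 8 ← 20 ← 26 ← 29 ← 14 ← 23 ← 11
So the card now at position 17 started at position 11.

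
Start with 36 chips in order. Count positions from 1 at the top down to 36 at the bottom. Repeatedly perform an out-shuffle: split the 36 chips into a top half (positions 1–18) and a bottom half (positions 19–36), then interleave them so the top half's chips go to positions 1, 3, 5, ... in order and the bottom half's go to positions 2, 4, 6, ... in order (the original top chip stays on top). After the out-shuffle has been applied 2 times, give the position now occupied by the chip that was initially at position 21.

11

Track the chip's position through each out-shuffle:
21 → 6 → 11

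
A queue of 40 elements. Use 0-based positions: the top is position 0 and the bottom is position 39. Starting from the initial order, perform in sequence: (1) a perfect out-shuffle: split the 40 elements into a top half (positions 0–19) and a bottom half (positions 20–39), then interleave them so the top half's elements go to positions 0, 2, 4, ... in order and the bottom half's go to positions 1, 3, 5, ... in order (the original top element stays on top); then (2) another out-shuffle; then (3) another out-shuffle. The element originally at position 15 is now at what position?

3

Track the element from position 15 forward through each operation:
  after op 1 (out-shuffle): 15 → 30
  after op 2 (out-shuffle): 30 → 21
  after op 3 (out-shuffle): 21 → 3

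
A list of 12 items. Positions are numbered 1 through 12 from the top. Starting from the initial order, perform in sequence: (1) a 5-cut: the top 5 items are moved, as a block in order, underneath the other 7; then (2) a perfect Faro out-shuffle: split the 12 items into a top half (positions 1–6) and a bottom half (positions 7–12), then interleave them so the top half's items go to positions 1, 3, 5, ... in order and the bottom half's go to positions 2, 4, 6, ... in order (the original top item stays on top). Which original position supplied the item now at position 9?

10

Undo the operations in reverse order, starting from position 9:
  undo op 2 (out-shuffle, from top half): 9 ← 5
  undo op 1 (cut 5): 5 ← 10
So the item at position 9 came from original position 10.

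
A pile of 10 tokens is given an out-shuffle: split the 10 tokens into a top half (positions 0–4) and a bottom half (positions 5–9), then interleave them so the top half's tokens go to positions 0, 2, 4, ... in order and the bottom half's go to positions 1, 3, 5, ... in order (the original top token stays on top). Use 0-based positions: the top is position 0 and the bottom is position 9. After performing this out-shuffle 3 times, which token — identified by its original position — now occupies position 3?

6

Work backwards from position 3, undoing one out-shuffle at a time:
3 ← 6 ← 3 ← 6
So the token now at position 3 started at position 6.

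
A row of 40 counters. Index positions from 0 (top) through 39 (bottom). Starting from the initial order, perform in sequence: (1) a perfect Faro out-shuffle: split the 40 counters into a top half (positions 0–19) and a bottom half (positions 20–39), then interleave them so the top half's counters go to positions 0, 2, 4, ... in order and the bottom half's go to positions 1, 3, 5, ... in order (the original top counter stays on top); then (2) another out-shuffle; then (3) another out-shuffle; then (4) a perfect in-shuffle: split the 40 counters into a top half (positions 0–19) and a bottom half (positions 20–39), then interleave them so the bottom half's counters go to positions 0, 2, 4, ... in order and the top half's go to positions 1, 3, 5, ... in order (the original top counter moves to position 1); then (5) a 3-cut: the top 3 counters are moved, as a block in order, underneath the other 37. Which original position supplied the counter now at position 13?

Undo the operations in reverse order, starting from position 13:
  undo op 5 (cut 3): 13 ← 16
  undo op 4 (in-shuffle, from bottom half): 16 ← 28
  undo op 3 (out-shuffle, from top half): 28 ← 14
  undo op 2 (out-shuffle, from top half): 14 ← 7
  undo op 1 (out-shuffle, from bottom half): 7 ← 23
So the counter at position 13 came from original position 23.

23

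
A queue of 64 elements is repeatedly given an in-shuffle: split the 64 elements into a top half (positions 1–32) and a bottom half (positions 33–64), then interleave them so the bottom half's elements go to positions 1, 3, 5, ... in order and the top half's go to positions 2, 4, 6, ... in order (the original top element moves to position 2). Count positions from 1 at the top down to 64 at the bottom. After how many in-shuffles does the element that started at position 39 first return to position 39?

Follow position 39 under repeated in-shuffles:
39 → 13 → 26 → 52 → 39
It first returns after 4 in-shuffles.

4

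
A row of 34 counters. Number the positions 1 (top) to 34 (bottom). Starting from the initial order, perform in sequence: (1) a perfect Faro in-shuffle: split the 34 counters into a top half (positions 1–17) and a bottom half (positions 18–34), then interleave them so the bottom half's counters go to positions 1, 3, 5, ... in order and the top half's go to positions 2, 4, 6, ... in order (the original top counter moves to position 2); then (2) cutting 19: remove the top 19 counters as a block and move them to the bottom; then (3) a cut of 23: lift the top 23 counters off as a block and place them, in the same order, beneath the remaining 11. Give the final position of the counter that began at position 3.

32

Track the counter from position 3 forward through each operation:
  after op 1 (in-shuffle): 3 → 6
  after op 2 (cut 19): 6 → 21
  after op 3 (cut 23): 21 → 32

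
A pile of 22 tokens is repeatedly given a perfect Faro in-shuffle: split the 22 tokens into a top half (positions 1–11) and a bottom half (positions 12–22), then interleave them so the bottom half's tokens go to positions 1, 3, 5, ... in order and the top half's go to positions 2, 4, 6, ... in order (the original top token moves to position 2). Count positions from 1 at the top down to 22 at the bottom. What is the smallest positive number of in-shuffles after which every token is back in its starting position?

11

The in-shuffle permutes the 22 positions with cycle lengths [11, 11].
Every token is home exactly when every cycle has completed a whole number of laps, i.e. after lcm(11) = 11 in-shuffles.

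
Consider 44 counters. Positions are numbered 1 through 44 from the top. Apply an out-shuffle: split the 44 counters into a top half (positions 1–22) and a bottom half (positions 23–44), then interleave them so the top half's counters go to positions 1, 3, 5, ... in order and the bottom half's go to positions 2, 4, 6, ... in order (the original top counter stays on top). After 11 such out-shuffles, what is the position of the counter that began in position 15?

Track the counter's position through each out-shuffle:
15 → 29 → 14 → 27 → 10 → 19 → 37 → 30 → 16 → 31 → 18 → 35

35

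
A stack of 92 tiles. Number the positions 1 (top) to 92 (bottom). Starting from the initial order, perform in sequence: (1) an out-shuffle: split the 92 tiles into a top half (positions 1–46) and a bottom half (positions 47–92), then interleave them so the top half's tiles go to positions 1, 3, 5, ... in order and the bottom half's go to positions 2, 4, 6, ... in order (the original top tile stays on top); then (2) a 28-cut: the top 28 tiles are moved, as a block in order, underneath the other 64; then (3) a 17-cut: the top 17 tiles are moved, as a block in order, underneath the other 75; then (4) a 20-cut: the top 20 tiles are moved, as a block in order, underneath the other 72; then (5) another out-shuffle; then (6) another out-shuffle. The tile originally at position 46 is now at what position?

Track the tile from position 46 forward through each operation:
  after op 1 (out-shuffle): 46 → 91
  after op 2 (cut 28): 91 → 63
  after op 3 (cut 17): 63 → 46
  after op 4 (cut 20): 46 → 26
  after op 5 (out-shuffle): 26 → 51
  after op 6 (out-shuffle): 51 → 10

10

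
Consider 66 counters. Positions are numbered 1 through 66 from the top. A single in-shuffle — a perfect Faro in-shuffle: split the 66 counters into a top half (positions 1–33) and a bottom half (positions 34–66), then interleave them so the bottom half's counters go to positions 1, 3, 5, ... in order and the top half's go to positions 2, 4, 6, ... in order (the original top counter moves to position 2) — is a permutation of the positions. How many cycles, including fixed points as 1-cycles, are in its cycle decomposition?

Trace each unvisited position around until it returns:
(1 2 4 8 16 32 ... len 66)
1 cycle in total.

1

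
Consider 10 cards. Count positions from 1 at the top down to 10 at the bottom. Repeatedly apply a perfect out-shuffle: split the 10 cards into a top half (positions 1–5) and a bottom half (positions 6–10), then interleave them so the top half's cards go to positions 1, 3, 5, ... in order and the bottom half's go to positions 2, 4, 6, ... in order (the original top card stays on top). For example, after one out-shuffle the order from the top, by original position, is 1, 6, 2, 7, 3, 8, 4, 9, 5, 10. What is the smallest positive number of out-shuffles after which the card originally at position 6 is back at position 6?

Follow position 6 under repeated out-shuffles:
6 → 2 → 3 → 5 → 9 → 8 → 6
It first returns after 6 out-shuffles.

6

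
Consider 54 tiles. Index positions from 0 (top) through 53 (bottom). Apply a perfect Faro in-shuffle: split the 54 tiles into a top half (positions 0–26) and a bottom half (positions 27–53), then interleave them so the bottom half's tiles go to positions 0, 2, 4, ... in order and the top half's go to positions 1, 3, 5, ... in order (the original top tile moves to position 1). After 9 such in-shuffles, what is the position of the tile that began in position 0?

16

Track the tile's position through each in-shuffle:
0 → 1 → 3 → 7 → 15 → 31 → 8 → 17 → 35 → 16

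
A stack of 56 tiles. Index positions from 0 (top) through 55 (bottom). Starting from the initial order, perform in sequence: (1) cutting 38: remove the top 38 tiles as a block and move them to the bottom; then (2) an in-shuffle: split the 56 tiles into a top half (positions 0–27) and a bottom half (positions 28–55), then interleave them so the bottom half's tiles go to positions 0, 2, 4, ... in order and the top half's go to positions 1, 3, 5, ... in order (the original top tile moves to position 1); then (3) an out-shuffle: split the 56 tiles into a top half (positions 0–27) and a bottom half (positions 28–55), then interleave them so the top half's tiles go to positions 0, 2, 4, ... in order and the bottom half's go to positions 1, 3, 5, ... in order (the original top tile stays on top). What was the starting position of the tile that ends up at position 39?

Undo the operations in reverse order, starting from position 39:
  undo op 3 (out-shuffle, from bottom half): 39 ← 47
  undo op 2 (in-shuffle, from top half): 47 ← 23
  undo op 1 (cut 38): 23 ← 5
So the tile at position 39 came from original position 5.

5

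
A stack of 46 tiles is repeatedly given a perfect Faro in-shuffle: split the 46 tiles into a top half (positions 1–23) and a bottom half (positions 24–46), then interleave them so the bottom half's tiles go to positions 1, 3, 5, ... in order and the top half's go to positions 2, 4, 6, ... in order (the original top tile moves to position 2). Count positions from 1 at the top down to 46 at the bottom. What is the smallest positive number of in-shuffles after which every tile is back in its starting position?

23

The in-shuffle permutes the 46 positions with cycle lengths [23, 23].
Every tile is home exactly when every cycle has completed a whole number of laps, i.e. after lcm(23) = 23 in-shuffles.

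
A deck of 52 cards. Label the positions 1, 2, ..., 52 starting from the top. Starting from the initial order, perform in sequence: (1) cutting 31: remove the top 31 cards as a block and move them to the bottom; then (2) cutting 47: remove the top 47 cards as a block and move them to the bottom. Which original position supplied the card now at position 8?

Undo the operations in reverse order, starting from position 8:
  undo op 2 (cut 47): 8 ← 3
  undo op 1 (cut 31): 3 ← 34
So the card at position 8 came from original position 34.

34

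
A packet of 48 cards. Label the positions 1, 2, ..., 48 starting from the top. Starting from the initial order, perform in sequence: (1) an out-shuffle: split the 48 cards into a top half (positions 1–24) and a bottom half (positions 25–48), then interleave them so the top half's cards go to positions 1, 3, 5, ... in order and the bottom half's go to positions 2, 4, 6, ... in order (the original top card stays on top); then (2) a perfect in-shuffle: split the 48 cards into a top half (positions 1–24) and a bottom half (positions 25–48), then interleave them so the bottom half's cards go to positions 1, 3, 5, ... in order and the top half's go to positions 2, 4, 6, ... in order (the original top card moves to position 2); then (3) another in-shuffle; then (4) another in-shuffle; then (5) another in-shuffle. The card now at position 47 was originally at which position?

Undo the operations in reverse order, starting from position 47:
  undo op 5 (in-shuffle, from bottom half): 47 ← 48
  undo op 4 (in-shuffle, from top half): 48 ← 24
  undo op 3 (in-shuffle, from top half): 24 ← 12
  undo op 2 (in-shuffle, from top half): 12 ← 6
  undo op 1 (out-shuffle, from bottom half): 6 ← 27
So the card at position 47 came from original position 27.

27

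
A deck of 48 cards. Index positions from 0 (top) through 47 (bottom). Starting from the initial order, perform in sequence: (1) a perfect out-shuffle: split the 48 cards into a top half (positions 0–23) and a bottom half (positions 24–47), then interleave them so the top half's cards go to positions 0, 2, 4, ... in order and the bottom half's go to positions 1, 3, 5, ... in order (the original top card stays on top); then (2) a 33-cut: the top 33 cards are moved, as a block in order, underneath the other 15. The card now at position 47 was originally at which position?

16

Undo the operations in reverse order, starting from position 47:
  undo op 2 (cut 33): 47 ← 32
  undo op 1 (out-shuffle, from top half): 32 ← 16
So the card at position 47 came from original position 16.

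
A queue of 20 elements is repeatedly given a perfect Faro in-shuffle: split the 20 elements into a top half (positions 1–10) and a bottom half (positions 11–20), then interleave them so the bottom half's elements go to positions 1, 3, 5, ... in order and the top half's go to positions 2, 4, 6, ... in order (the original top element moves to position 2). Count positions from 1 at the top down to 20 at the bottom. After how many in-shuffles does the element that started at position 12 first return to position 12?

Follow position 12 under repeated in-shuffles:
12 → 3 → 6 → 12
It first returns after 3 in-shuffles.

3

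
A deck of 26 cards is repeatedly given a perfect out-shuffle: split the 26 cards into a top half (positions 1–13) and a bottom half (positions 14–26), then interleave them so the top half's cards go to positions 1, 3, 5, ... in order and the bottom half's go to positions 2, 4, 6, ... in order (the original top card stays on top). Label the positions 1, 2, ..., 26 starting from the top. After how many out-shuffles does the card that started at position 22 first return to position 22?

Follow position 22 under repeated out-shuffles:
22 → 18 → 10 → 19 → 12 → 23 → 20 → 14 → 2 → 3 → 5 → 9 → 17 → 8 → 15 → 4 → 7 → 13 → 25 → 24 → 22
It first returns after 20 out-shuffles.

20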